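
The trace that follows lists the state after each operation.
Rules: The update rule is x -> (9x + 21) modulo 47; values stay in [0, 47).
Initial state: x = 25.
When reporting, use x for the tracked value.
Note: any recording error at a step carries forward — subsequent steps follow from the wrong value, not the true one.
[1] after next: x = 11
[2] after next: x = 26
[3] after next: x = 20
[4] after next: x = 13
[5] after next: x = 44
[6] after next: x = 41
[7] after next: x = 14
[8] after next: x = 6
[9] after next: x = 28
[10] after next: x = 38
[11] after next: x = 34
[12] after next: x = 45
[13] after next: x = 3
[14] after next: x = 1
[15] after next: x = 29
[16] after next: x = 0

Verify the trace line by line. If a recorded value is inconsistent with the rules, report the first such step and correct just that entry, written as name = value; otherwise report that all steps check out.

step 15, x = 30

Recomputing the run from the initial state:
step 1: x = 11
step 2: x = 26
step 3: x = 20
step 4: x = 13
step 5: x = 44
step 6: x = 41
step 7: x = 14
step 8: x = 6
step 9: x = 28
step 10: x = 38
step 11: x = 34
step 12: x = 45
step 13: x = 3
step 14: x = 1
step 15: x = 30
step 16: x = 9
The first disagreement with the trace is at step 15, where the value should be x = 30.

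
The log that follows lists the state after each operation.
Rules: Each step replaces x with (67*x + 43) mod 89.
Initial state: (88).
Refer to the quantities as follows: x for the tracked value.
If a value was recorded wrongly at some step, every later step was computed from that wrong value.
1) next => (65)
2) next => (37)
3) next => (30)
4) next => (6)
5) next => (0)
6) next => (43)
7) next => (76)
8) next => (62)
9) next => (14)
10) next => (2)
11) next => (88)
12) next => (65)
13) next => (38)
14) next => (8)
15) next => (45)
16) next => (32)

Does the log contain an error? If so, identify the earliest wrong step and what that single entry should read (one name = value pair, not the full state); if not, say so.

1. x = (67*88 + 43) mod 89 = 65 (consistent with the log)
2. x = (67*65 + 43) mod 89 = 37 (matches)
3. x = (67*37 + 43) mod 89 = 30 (exactly as logged)
4. x = (67*30 + 43) mod 89 = 6 (verified)
5. x = (67*6 + 43) mod 89 = 0 (same as recorded)
6. x = (67*0 + 43) mod 89 = 43 (in agreement)
7. x = (67*43 + 43) mod 89 = 76 (consistent with the log)
8. x = (67*76 + 43) mod 89 = 62 (exactly as logged)
9. x = (67*62 + 43) mod 89 = 14 (agrees with the log)
10. x = (67*14 + 43) mod 89 = 2 (same as recorded)
11. x = (67*2 + 43) mod 89 = 88 (same as recorded)
12. x = (67*88 + 43) mod 89 = 65 (same as recorded)
13. x = (67*65 + 43) mod 89 = 37 (the entry is off here)
Step 13 is the first one off; corrected, x = 37.

step 13, x = 37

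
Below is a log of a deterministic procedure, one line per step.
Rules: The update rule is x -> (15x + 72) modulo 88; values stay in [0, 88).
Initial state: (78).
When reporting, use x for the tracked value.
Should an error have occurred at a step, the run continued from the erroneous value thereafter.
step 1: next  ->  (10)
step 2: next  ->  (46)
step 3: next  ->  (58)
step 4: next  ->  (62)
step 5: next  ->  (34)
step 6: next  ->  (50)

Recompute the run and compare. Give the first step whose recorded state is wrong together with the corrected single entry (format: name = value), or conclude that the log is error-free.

step 6, x = 54

step 1: x = (15*78 + 72) mod 88 = 10 -> same as recorded
step 2: x = (15*10 + 72) mod 88 = 46 -> confirmed correct
step 3: x = (15*46 + 72) mod 88 = 58 -> in agreement
step 4: x = (15*58 + 72) mod 88 = 62 -> in agreement
step 5: x = (15*62 + 72) mod 88 = 34 -> agrees with the log
step 6: x = (15*34 + 72) mod 88 = 54 -> not what was recorded
That makes step 6 the first incorrect line — x = 54 is what it should show.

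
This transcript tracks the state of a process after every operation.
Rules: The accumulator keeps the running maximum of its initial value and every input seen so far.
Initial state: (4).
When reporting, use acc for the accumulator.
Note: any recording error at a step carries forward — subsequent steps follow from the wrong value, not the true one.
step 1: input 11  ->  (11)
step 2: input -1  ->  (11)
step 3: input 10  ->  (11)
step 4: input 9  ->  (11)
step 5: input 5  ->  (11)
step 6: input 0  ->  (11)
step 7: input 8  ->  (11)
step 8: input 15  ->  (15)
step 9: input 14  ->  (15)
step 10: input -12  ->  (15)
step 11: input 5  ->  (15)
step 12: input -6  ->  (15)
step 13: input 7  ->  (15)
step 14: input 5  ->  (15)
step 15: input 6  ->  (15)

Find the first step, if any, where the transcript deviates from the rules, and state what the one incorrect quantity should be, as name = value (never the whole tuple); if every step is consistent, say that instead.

no error

step 1: acc = max(4, 11) = 11 -> consistent with the transcript
step 2: acc = max(11, -1) = 11 -> verified
step 3: acc = max(11, 10) = 11 -> no discrepancy
step 4: acc = max(11, 9) = 11 -> confirmed correct
step 5: acc = max(11, 5) = 11 -> agrees with the transcript
step 6: acc = max(11, 0) = 11 -> consistent with the transcript
step 7: acc = max(11, 8) = 11 -> verified
step 8: acc = max(11, 15) = 15 -> same as recorded
step 9: acc = max(15, 14) = 15 -> checks out
step 10: acc = max(15, -12) = 15 -> exactly as logged
step 11: acc = max(15, 5) = 15 -> confirmed correct
step 12: acc = max(15, -6) = 15 -> exactly as logged
step 13: acc = max(15, 7) = 15 -> exactly as logged
step 14: acc = max(15, 5) = 15 -> agrees with the transcript
step 15: acc = max(15, 6) = 15 -> consistent with the transcript
No step deviates from the rules.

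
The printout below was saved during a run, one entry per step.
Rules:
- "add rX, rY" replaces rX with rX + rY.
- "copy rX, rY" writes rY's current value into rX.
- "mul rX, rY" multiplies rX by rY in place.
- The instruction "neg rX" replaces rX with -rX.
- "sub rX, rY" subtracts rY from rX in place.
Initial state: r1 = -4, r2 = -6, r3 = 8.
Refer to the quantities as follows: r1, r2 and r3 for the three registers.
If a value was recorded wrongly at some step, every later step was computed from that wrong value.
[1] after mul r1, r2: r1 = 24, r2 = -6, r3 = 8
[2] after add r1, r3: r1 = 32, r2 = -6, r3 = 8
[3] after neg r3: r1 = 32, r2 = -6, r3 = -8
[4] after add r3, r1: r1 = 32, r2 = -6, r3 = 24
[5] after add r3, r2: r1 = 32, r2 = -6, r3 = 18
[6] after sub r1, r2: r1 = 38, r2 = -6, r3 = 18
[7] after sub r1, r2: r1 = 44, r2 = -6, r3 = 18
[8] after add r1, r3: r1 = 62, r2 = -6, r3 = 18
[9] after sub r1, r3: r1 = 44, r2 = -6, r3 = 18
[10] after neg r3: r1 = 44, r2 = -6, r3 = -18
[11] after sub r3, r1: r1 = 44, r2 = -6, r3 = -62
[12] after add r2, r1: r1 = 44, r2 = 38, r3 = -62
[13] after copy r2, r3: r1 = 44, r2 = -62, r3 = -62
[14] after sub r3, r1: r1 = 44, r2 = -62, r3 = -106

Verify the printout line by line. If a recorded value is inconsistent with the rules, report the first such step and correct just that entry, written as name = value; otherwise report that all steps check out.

1. r1 = -4 * -6 = 24 (in agreement)
2. r1 = 24 + 8 = 32 (agrees with the printout)
3. r3 = -(8) = -8 (no discrepancy)
4. r3 = -8 + 32 = 24 (checks out)
5. r3 = 24 + -6 = 18 (in agreement)
6. r1 = 32 - -6 = 38 (in agreement)
7. r1 = 38 - -6 = 44 (confirmed correct)
8. r1 = 44 + 18 = 62 (exactly as logged)
9. r1 = 62 - 18 = 44 (same as recorded)
10. r3 = -(18) = -18 (in agreement)
11. r3 = -18 - 44 = -62 (in agreement)
12. r2 = -6 + 44 = 38 (agrees with the printout)
13. r2 = -62 (same as recorded)
14. r3 = -62 - 44 = -106 (no discrepancy)
All entries verified; no error found.

no error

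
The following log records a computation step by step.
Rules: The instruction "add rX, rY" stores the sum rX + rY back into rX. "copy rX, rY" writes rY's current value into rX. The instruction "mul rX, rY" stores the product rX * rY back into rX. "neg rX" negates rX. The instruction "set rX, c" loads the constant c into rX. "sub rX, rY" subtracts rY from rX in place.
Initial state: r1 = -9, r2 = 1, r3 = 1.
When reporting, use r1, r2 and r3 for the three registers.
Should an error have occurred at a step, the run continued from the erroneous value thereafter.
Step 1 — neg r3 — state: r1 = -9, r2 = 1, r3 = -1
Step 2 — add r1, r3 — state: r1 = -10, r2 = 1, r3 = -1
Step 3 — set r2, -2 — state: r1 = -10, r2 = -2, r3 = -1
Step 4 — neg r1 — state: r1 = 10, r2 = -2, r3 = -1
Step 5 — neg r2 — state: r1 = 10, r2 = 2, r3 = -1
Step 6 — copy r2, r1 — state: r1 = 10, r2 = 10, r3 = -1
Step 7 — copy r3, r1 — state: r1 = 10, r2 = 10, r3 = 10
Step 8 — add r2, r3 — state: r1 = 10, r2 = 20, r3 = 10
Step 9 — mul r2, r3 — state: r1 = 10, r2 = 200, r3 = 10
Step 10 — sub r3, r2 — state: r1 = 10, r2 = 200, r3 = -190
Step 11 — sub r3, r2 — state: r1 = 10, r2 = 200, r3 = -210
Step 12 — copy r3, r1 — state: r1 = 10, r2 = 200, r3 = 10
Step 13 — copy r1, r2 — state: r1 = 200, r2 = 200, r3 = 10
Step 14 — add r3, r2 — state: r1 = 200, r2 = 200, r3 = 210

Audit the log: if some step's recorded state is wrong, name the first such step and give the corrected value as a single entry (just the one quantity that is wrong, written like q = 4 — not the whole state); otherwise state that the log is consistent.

step 11, r3 = -390

Recomputing the run from the initial state:
step 1: r1 = -9, r2 = 1, r3 = -1
step 2: r1 = -10, r2 = 1, r3 = -1
step 3: r1 = -10, r2 = -2, r3 = -1
step 4: r1 = 10, r2 = -2, r3 = -1
step 5: r1 = 10, r2 = 2, r3 = -1
step 6: r1 = 10, r2 = 10, r3 = -1
step 7: r1 = 10, r2 = 10, r3 = 10
step 8: r1 = 10, r2 = 20, r3 = 10
step 9: r1 = 10, r2 = 200, r3 = 10
step 10: r1 = 10, r2 = 200, r3 = -190
step 11: r1 = 10, r2 = 200, r3 = -390
step 12: r1 = 10, r2 = 200, r3 = 10
step 13: r1 = 200, r2 = 200, r3 = 10
step 14: r1 = 200, r2 = 200, r3 = 210
The first disagreement with the log is at step 11, where the value should be r3 = -390.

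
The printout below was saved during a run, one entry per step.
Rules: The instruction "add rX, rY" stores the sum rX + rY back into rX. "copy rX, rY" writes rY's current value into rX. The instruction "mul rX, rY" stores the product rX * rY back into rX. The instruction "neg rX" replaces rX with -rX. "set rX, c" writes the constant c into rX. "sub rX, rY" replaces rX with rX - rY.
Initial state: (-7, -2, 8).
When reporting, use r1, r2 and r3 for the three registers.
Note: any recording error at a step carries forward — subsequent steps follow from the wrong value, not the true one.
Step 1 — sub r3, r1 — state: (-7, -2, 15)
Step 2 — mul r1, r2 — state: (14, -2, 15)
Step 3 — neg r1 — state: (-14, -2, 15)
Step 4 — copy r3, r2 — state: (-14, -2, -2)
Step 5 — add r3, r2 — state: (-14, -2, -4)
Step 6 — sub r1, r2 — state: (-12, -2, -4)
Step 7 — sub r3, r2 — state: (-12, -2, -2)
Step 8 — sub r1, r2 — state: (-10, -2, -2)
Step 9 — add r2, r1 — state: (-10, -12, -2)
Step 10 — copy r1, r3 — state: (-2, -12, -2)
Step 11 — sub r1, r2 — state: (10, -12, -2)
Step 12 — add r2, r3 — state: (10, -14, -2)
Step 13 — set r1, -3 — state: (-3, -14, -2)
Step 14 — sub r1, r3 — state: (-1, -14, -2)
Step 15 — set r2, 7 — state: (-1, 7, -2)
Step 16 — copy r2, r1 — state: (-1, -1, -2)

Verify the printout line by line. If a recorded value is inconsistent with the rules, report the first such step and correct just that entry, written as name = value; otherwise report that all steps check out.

step 1: r3 = 8 - -7 = 15 -> in agreement
step 2: r1 = -7 * -2 = 14 -> in agreement
step 3: r1 = -(14) = -14 -> exactly as logged
step 4: r3 = -2 -> matches
step 5: r3 = -2 + -2 = -4 -> same as recorded
step 6: r1 = -14 - -2 = -12 -> matches
step 7: r3 = -4 - -2 = -2 -> verified
step 8: r1 = -12 - -2 = -10 -> exactly as logged
step 9: r2 = -2 + -10 = -12 -> consistent with the printout
step 10: r1 = -2 -> verified
step 11: r1 = -2 - -12 = 10 -> confirmed correct
step 12: r2 = -12 + -2 = -14 -> same as recorded
step 13: r1 = -3 -> confirmed correct
step 14: r1 = -3 - -2 = -1 -> in agreement
step 15: r2 = 7 -> no discrepancy
step 16: r2 = -1 -> no discrepancy
Every step is consistent.

no error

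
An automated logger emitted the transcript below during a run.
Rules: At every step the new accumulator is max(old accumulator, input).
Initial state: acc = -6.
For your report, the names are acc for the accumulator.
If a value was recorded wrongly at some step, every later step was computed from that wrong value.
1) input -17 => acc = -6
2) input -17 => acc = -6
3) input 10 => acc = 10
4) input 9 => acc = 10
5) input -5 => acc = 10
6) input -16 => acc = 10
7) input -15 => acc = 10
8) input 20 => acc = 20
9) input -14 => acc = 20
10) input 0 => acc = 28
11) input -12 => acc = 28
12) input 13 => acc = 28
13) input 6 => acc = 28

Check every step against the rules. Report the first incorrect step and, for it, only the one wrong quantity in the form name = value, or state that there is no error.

1. acc = max(-6, -17) = -6 (confirmed correct)
2. acc = max(-6, -17) = -6 (exactly as logged)
3. acc = max(-6, 10) = 10 (matches)
4. acc = max(10, 9) = 10 (no discrepancy)
5. acc = max(10, -5) = 10 (consistent with the transcript)
6. acc = max(10, -16) = 10 (matches)
7. acc = max(10, -15) = 10 (matches)
8. acc = max(10, 20) = 20 (matches)
9. acc = max(20, -14) = 20 (confirmed correct)
10. acc = max(20, 0) = 20 (the transcript disagrees here)
Conclusion: step 10 carries the first error; the entry should be acc = 20.

step 10, acc = 20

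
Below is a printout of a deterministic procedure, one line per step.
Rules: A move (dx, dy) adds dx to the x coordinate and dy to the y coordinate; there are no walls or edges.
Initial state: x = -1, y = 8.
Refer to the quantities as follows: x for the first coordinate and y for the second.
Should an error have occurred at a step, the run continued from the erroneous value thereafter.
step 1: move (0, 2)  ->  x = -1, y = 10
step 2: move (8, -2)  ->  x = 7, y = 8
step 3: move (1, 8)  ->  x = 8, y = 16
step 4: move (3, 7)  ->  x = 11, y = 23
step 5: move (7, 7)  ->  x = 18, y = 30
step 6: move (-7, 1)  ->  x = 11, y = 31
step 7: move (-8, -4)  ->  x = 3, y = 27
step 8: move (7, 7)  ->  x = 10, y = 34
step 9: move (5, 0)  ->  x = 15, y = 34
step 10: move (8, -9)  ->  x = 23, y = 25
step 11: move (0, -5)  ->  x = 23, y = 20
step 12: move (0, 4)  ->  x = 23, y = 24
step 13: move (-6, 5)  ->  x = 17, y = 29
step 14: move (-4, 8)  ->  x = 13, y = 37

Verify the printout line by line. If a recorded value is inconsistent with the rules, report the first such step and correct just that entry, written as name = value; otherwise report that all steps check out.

no error

Recomputing the run from the initial state:
step 1: x = -1, y = 10
step 2: x = 7, y = 8
step 3: x = 8, y = 16
step 4: x = 11, y = 23
step 5: x = 18, y = 30
step 6: x = 11, y = 31
step 7: x = 3, y = 27
step 8: x = 10, y = 34
step 9: x = 15, y = 34
step 10: x = 23, y = 25
step 11: x = 23, y = 20
step 12: x = 23, y = 24
step 13: x = 17, y = 29
step 14: x = 13, y = 37
This matches the printout at every step.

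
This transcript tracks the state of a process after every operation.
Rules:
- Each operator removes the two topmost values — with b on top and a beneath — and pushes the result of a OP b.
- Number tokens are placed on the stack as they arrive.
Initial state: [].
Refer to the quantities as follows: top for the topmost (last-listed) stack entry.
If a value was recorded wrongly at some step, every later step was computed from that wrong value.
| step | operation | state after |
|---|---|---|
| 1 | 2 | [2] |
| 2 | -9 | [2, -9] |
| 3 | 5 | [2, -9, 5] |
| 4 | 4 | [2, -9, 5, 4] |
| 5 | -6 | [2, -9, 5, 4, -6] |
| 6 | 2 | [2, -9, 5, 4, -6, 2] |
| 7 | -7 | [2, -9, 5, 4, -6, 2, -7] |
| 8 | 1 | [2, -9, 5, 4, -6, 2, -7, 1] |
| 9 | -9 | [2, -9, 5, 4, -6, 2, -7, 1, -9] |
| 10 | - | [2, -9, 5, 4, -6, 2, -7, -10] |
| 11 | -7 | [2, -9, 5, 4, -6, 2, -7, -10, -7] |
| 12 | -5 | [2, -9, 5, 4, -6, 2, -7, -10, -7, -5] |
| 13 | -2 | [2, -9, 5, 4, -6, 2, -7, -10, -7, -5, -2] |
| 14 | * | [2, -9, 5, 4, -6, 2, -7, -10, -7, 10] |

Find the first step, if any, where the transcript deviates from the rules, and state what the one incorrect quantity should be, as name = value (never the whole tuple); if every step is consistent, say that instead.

step 10, top = 10

Step 1: push 2: top = 2 — exactly as logged.
Step 2: push -9: top = -9 — matches.
Step 3: push 5: top = 5 — no discrepancy.
Step 4: push 4: top = 4 — confirmed correct.
Step 5: push -6: top = -6 — in agreement.
Step 6: push 2: top = 2 — checks out.
Step 7: push -7: top = -7 — in agreement.
Step 8: push 1: top = 1 — no discrepancy.
Step 9: push -9: top = -9 — exactly as logged.
Step 10: 1 - -9 = 10 — the transcript has a different value.
Step 10 is the first one off; corrected, top = 10.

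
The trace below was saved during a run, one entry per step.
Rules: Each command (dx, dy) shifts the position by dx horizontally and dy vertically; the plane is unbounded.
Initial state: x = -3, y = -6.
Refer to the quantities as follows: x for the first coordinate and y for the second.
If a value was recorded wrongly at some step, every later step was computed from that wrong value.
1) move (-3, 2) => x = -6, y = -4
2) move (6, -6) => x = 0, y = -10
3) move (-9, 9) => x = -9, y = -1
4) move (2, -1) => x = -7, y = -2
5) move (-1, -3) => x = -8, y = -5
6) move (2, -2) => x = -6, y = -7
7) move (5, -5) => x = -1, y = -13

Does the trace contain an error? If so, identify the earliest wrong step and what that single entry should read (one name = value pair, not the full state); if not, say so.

Step 1: x = -3 + (-3) = -6, y = -6 + (2) = -4 — no discrepancy.
Step 2: x = -6 + (6) = 0, y = -4 + (-6) = -10 — exactly as logged.
Step 3: x = 0 + (-9) = -9, y = -10 + (9) = -1 — agrees with the trace.
Step 4: x = -9 + (2) = -7, y = -1 + (-1) = -2 — agrees with the trace.
Step 5: x = -7 + (-1) = -8, y = -2 + (-3) = -5 — consistent with the trace.
Step 6: x = -8 + (2) = -6, y = -5 + (-2) = -7 — same as recorded.
Step 7: x = -6 + (5) = -1, y = -7 + (-5) = -12 — a discrepancy with the trace.
That makes step 7 the first incorrect line — y = -12 is what it should show.

step 7, y = -12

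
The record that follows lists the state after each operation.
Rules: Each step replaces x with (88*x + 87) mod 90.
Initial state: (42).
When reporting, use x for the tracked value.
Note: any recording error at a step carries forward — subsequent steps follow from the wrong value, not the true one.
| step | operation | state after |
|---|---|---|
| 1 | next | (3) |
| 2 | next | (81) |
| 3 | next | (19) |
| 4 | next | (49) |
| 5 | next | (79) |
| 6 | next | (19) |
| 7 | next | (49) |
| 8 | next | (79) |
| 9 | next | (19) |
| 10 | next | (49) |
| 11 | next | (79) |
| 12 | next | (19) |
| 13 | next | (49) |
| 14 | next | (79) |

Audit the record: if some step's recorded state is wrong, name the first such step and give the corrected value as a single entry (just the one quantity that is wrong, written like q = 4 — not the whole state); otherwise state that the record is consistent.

step 3, x = 15

Step 1: x = (88*42 + 87) mod 90 = 3 — confirmed correct.
Step 2: x = (88*3 + 87) mod 90 = 81 — in agreement.
Step 3: x = (88*81 + 87) mod 90 = 15 — this is not what the record shows.
First deviation found at step 3; the corrected entry is x = 15.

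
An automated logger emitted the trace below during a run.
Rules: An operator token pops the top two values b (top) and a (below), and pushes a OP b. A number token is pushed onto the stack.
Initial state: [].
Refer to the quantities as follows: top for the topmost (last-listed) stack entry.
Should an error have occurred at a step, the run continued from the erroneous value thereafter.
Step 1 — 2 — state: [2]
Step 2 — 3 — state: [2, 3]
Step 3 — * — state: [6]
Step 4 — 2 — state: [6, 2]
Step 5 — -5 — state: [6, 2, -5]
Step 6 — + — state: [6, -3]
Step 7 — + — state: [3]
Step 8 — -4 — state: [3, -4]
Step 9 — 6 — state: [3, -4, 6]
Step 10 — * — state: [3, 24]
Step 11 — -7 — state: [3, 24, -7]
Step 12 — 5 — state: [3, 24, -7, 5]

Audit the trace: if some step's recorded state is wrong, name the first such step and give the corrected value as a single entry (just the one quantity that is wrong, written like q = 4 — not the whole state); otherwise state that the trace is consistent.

step 1: push 2: top = 2 -> same as recorded
step 2: push 3: top = 3 -> consistent with the trace
step 3: 2 * 3 = 6 -> no discrepancy
step 4: push 2: top = 2 -> confirmed correct
step 5: push -5: top = -5 -> same as recorded
step 6: 2 + -5 = -3 -> no discrepancy
step 7: 6 + -3 = 3 -> confirmed correct
step 8: push -4: top = -4 -> consistent with the trace
step 9: push 6: top = 6 -> same as recorded
step 10: -4 * 6 = -24 -> the entry is off here
First incorrect step: 10; the correct value is top = -24.

step 10, top = -24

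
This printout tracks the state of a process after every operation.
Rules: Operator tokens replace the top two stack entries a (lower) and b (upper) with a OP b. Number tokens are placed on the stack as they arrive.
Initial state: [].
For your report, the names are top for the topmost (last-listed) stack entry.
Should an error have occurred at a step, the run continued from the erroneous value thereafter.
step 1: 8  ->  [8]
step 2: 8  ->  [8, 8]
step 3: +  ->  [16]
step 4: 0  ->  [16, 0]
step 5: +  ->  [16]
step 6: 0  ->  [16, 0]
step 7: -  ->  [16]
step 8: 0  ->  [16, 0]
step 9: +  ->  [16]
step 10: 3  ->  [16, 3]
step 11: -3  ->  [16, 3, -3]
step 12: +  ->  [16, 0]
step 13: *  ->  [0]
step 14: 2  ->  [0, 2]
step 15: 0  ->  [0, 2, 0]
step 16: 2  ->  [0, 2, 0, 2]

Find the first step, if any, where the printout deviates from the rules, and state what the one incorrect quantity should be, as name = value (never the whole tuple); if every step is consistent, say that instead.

no error

step 1: push 8: top = 8 -> same as recorded
step 2: push 8: top = 8 -> in agreement
step 3: 8 + 8 = 16 -> same as recorded
step 4: push 0: top = 0 -> same as recorded
step 5: 16 + 0 = 16 -> checks out
step 6: push 0: top = 0 -> in agreement
step 7: 16 - 0 = 16 -> matches
step 8: push 0: top = 0 -> same as recorded
step 9: 16 + 0 = 16 -> checks out
step 10: push 3: top = 3 -> same as recorded
step 11: push -3: top = -3 -> matches
step 12: 3 + -3 = 0 -> consistent with the printout
step 13: 16 * 0 = 0 -> checks out
step 14: push 2: top = 2 -> in agreement
step 15: push 0: top = 0 -> verified
step 16: push 2: top = 2 -> no discrepancy
All entries verified; no error found.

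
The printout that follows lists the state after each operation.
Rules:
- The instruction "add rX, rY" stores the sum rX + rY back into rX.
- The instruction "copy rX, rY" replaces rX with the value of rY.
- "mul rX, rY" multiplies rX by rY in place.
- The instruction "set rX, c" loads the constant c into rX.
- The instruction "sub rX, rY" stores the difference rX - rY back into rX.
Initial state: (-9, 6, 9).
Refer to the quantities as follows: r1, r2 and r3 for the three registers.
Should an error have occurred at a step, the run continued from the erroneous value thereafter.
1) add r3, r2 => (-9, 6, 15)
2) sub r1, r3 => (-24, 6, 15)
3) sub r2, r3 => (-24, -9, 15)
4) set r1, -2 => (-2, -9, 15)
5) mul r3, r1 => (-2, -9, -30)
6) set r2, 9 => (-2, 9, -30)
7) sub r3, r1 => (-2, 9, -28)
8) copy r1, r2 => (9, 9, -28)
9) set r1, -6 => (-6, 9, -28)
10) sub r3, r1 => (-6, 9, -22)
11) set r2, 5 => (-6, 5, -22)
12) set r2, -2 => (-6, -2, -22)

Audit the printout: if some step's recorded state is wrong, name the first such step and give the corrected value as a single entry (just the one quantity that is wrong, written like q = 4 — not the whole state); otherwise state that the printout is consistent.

no error

step 1: r3 = 9 + 6 = 15 -> no discrepancy
step 2: r1 = -9 - 15 = -24 -> verified
step 3: r2 = 6 - 15 = -9 -> confirmed correct
step 4: r1 = -2 -> no discrepancy
step 5: r3 = 15 * -2 = -30 -> in agreement
step 6: r2 = 9 -> matches
step 7: r3 = -30 - -2 = -28 -> no discrepancy
step 8: r1 = 9 -> matches
step 9: r1 = -6 -> same as recorded
step 10: r3 = -28 - -6 = -22 -> exactly as logged
step 11: r2 = 5 -> in agreement
step 12: r2 = -2 -> agrees with the printout
All steps check out; nothing to correct.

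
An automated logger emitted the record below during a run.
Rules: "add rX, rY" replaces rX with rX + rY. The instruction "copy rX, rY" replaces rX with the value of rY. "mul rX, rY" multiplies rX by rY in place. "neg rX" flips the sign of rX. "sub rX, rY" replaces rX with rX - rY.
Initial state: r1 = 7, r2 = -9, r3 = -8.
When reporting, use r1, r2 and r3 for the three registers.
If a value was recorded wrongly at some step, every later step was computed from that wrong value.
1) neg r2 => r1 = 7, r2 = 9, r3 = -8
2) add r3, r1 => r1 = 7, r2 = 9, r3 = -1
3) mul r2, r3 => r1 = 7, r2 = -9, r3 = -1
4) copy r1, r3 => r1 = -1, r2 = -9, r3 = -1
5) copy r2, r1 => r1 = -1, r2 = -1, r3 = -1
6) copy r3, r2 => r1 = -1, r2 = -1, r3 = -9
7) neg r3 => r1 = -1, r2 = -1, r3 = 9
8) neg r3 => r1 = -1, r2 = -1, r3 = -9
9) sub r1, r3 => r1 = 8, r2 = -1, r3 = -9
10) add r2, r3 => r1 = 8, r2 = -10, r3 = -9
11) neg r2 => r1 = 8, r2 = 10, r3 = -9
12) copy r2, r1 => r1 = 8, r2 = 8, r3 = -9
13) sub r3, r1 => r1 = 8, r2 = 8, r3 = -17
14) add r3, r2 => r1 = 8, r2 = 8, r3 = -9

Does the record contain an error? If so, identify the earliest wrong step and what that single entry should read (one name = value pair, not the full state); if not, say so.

Step 1: r2 = -(-9) = 9 — consistent with the record.
Step 2: r3 = -8 + 7 = -1 — matches.
Step 3: r2 = 9 * -1 = -9 — verified.
Step 4: r1 = -1 — agrees with the record.
Step 5: r2 = -1 — agrees with the record.
Step 6: r3 = -1 — not what was recorded.
So the first discrepancy is step 6, where the right value is r3 = -1.

step 6, r3 = -1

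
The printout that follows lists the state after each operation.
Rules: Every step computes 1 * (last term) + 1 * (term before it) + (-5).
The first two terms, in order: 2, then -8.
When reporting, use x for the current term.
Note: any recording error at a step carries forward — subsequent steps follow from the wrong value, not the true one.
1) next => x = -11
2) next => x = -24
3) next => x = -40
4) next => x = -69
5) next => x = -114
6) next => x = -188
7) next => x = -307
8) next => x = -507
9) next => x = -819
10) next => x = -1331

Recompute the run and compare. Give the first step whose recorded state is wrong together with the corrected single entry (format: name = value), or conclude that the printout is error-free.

Recomputing the run from the initial state:
step 1: x = -11
step 2: x = -24
step 3: x = -40
step 4: x = -69
step 5: x = -114
step 6: x = -188
step 7: x = -307
step 8: x = -500
step 9: x = -812
step 10: x = -1317
The first disagreement with the printout is at step 8, where the value should be x = -500.

step 8, x = -500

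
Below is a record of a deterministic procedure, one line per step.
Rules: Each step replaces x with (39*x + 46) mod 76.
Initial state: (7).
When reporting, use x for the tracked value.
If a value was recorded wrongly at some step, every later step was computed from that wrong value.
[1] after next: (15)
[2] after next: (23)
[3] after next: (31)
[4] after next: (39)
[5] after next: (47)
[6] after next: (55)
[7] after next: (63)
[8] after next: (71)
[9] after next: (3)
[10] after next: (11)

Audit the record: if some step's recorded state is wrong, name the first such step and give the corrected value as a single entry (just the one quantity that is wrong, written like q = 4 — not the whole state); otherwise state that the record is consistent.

no error

1. x = (39*7 + 46) mod 76 = 15 (no discrepancy)
2. x = (39*15 + 46) mod 76 = 23 (same as recorded)
3. x = (39*23 + 46) mod 76 = 31 (checks out)
4. x = (39*31 + 46) mod 76 = 39 (checks out)
5. x = (39*39 + 46) mod 76 = 47 (verified)
6. x = (39*47 + 46) mod 76 = 55 (consistent with the record)
7. x = (39*55 + 46) mod 76 = 63 (no discrepancy)
8. x = (39*63 + 46) mod 76 = 71 (confirmed correct)
9. x = (39*71 + 46) mod 76 = 3 (verified)
10. x = (39*3 + 46) mod 76 = 11 (same as recorded)
No step deviates from the rules.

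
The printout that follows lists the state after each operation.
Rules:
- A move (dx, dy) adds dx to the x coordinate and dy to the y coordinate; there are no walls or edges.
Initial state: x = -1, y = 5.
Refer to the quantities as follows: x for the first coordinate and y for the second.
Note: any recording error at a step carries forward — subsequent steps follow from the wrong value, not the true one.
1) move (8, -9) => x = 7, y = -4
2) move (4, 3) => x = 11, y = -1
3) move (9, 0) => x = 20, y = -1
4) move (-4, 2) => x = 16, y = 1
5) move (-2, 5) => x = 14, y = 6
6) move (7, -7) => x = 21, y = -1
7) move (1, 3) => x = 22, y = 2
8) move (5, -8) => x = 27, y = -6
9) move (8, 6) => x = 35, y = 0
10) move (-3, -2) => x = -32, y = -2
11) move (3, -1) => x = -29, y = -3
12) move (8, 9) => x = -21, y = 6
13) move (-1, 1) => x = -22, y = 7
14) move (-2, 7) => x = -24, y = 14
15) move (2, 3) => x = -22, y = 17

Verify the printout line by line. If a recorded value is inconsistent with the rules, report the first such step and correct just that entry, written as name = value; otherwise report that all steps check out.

step 10, x = 32

Step 1: x = -1 + (8) = 7, y = 5 + (-9) = -4 — no discrepancy.
Step 2: x = 7 + (4) = 11, y = -4 + (3) = -1 — matches.
Step 3: x = 11 + (9) = 20, y = -1 + (0) = -1 — same as recorded.
Step 4: x = 20 + (-4) = 16, y = -1 + (2) = 1 — confirmed correct.
Step 5: x = 16 + (-2) = 14, y = 1 + (5) = 6 — exactly as logged.
Step 6: x = 14 + (7) = 21, y = 6 + (-7) = -1 — exactly as logged.
Step 7: x = 21 + (1) = 22, y = -1 + (3) = 2 — matches.
Step 8: x = 22 + (5) = 27, y = 2 + (-8) = -6 — checks out.
Step 9: x = 27 + (8) = 35, y = -6 + (6) = 0 — in agreement.
Step 10: x = 35 + (-3) = 32, y = 0 + (-2) = -2 — first mismatch against the printout.
The audit stops at step 10: the recorded entry is wrong and should be x = 32.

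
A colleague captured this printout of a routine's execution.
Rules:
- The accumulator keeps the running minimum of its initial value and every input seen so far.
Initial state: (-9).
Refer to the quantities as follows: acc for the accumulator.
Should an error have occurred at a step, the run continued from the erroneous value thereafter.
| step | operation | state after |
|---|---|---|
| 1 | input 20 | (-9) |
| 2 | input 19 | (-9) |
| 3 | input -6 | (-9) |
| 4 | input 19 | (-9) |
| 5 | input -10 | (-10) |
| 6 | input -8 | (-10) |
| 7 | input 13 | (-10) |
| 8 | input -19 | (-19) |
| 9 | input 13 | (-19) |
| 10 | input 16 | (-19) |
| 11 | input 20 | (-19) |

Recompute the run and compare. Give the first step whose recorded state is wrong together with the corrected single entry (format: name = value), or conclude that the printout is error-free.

step 1: acc = min(-9, 20) = -9 -> consistent with the printout
step 2: acc = min(-9, 19) = -9 -> verified
step 3: acc = min(-9, -6) = -9 -> matches
step 4: acc = min(-9, 19) = -9 -> confirmed correct
step 5: acc = min(-9, -10) = -10 -> verified
step 6: acc = min(-10, -8) = -10 -> matches
step 7: acc = min(-10, 13) = -10 -> matches
step 8: acc = min(-10, -19) = -19 -> exactly as logged
step 9: acc = min(-19, 13) = -19 -> matches
step 10: acc = min(-19, 16) = -19 -> exactly as logged
step 11: acc = min(-19, 20) = -19 -> exactly as logged
The whole run recomputes cleanly — no discrepancies.

no error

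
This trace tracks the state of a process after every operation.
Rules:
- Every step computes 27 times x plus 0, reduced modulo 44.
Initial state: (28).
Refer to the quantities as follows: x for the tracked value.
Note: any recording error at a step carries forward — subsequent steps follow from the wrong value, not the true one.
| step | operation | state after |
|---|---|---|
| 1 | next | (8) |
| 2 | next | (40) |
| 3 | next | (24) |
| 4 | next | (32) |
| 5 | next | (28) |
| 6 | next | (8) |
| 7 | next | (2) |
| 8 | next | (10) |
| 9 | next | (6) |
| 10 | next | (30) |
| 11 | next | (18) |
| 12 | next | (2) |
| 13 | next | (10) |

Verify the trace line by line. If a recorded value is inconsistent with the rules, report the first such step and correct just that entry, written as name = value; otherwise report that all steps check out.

step 7, x = 40

Recomputing the run from the initial state:
step 1: x = 8
step 2: x = 40
step 3: x = 24
step 4: x = 32
step 5: x = 28
step 6: x = 8
step 7: x = 40
step 8: x = 24
step 9: x = 32
step 10: x = 28
step 11: x = 8
step 12: x = 40
step 13: x = 24
The first disagreement with the trace is at step 7, where the value should be x = 40.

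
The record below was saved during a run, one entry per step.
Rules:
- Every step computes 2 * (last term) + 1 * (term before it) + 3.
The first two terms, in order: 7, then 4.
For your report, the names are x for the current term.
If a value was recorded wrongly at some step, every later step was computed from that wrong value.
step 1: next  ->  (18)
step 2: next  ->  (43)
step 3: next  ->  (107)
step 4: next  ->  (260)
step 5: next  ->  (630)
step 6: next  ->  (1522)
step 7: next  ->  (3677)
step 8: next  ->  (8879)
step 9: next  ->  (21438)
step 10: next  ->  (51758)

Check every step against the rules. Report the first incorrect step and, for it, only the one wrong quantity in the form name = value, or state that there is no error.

Recomputing the run from the initial state:
step 1: x = 18
step 2: x = 43
step 3: x = 107
step 4: x = 260
step 5: x = 630
step 6: x = 1523
step 7: x = 3679
step 8: x = 8884
step 9: x = 21450
step 10: x = 51787
The first disagreement with the record is at step 6, where the value should be x = 1523.

step 6, x = 1523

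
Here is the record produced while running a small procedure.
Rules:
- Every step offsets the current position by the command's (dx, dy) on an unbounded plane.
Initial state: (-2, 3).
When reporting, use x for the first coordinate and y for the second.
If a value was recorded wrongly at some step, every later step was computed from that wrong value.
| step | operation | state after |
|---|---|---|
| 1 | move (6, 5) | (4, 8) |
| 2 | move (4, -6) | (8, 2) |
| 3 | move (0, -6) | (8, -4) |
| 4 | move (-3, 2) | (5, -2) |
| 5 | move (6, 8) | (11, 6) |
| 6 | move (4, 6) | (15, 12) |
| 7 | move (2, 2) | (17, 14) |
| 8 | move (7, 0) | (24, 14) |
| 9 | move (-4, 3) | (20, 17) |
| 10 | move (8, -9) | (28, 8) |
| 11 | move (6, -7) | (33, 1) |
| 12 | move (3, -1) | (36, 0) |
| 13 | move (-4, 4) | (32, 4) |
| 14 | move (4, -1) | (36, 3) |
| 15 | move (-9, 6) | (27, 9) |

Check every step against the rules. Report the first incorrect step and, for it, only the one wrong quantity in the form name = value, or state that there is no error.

step 1: x = -2 + (6) = 4, y = 3 + (5) = 8 -> consistent with the record
step 2: x = 4 + (4) = 8, y = 8 + (-6) = 2 -> consistent with the record
step 3: x = 8 + (0) = 8, y = 2 + (-6) = -4 -> checks out
step 4: x = 8 + (-3) = 5, y = -4 + (2) = -2 -> checks out
step 5: x = 5 + (6) = 11, y = -2 + (8) = 6 -> same as recorded
step 6: x = 11 + (4) = 15, y = 6 + (6) = 12 -> same as recorded
step 7: x = 15 + (2) = 17, y = 12 + (2) = 14 -> consistent with the record
step 8: x = 17 + (7) = 24, y = 14 + (0) = 14 -> matches
step 9: x = 24 + (-4) = 20, y = 14 + (3) = 17 -> consistent with the record
step 10: x = 20 + (8) = 28, y = 17 + (-9) = 8 -> verified
step 11: x = 28 + (6) = 34, y = 8 + (-7) = 1 -> a discrepancy with the record
The earliest wrong entry is at step 11: it should read x = 34.

step 11, x = 34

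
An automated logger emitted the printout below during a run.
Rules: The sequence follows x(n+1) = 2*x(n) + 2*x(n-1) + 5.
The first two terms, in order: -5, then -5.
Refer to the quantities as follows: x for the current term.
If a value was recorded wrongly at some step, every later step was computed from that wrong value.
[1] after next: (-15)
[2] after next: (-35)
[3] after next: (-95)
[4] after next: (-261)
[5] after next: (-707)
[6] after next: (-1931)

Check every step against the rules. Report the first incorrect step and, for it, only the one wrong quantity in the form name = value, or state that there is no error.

1. x = 2*(-5) + (2)*(-5) + (5) = -15 (agrees with the printout)
2. x = 2*(-15) + (2)*(-5) + (5) = -35 (consistent with the printout)
3. x = 2*(-35) + (2)*(-15) + (5) = -95 (consistent with the printout)
4. x = 2*(-95) + (2)*(-35) + (5) = -255 (the printout has a different value)
The earliest wrong entry is at step 4: it should read x = -255.

step 4, x = -255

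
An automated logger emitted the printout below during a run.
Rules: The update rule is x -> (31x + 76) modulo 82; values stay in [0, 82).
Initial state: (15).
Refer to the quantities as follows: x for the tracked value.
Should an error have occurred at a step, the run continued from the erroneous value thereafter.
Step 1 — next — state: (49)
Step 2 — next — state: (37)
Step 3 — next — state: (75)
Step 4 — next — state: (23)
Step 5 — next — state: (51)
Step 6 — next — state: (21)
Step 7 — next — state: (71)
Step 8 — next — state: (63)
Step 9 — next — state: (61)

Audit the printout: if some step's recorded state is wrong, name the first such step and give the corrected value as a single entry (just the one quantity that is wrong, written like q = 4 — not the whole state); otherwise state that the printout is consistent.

step 6, x = 17

step 1: x = (31*15 + 76) mod 82 = 49 -> consistent with the printout
step 2: x = (31*49 + 76) mod 82 = 37 -> in agreement
step 3: x = (31*37 + 76) mod 82 = 75 -> confirmed correct
step 4: x = (31*75 + 76) mod 82 = 23 -> in agreement
step 5: x = (31*23 + 76) mod 82 = 51 -> same as recorded
step 6: x = (31*51 + 76) mod 82 = 17 -> the recorded entry deviates here
First incorrect step: 6; the correct value is x = 17.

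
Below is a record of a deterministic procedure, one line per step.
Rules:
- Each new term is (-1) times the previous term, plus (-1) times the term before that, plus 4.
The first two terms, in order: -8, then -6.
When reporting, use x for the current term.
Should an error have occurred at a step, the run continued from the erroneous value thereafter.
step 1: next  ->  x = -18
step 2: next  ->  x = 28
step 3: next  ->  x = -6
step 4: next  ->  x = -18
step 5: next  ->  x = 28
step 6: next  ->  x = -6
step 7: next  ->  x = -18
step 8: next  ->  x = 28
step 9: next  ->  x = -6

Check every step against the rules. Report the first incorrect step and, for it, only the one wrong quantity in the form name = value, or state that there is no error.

step 1, x = 18

step 1: x = -1*(-6) + (-1)*(-8) + (4) = 18 -> the record disagrees here
First deviation found at step 1; the corrected entry is x = 18.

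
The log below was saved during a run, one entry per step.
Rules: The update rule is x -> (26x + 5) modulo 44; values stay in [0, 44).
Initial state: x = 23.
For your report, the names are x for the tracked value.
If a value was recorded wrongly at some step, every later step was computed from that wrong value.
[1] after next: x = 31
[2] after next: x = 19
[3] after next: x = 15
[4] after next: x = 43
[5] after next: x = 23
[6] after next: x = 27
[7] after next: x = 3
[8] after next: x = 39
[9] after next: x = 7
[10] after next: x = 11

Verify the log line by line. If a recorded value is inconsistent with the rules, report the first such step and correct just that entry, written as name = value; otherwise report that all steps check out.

step 6, x = 31

Recomputing the run from the initial state:
step 1: x = 31
step 2: x = 19
step 3: x = 15
step 4: x = 43
step 5: x = 23
step 6: x = 31
step 7: x = 19
step 8: x = 15
step 9: x = 43
step 10: x = 23
The first disagreement with the log is at step 6, where the value should be x = 31.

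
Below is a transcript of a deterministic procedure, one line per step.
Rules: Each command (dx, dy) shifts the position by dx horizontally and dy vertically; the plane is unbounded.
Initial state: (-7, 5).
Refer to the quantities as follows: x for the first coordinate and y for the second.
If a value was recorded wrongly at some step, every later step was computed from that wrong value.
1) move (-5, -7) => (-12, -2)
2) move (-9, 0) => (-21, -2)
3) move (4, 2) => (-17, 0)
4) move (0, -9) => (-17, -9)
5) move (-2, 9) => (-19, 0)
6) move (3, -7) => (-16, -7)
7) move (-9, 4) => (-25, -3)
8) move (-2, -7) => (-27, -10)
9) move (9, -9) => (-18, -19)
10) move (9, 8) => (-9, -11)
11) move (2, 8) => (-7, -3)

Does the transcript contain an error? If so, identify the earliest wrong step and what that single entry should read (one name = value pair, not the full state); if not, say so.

Step 1: x = -7 + (-5) = -12, y = 5 + (-7) = -2 — exactly as logged.
Step 2: x = -12 + (-9) = -21, y = -2 + (0) = -2 — no discrepancy.
Step 3: x = -21 + (4) = -17, y = -2 + (2) = 0 — consistent with the transcript.
Step 4: x = -17 + (0) = -17, y = 0 + (-9) = -9 — in agreement.
Step 5: x = -17 + (-2) = -19, y = -9 + (9) = 0 — in agreement.
Step 6: x = -19 + (3) = -16, y = 0 + (-7) = -7 — verified.
Step 7: x = -16 + (-9) = -25, y = -7 + (4) = -3 — verified.
Step 8: x = -25 + (-2) = -27, y = -3 + (-7) = -10 — same as recorded.
Step 9: x = -27 + (9) = -18, y = -10 + (-9) = -19 — consistent with the transcript.
Step 10: x = -18 + (9) = -9, y = -19 + (8) = -11 — in agreement.
Step 11: x = -9 + (2) = -7, y = -11 + (8) = -3 — consistent with the transcript.
Nothing is out of place; the run is error-free.

no error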